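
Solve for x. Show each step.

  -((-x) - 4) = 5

Step 1. [-((-x) - 4) = 5] LHS negated; negate both sides ⇒ neg: (-x) - 4 = -5.
Step 2. [(-x) - 4 = -5] -4 is outermost — add 4 both sides. So sub: -x = -1.
Step 3. [-x = -1] flip signs both sides ⇒ neg: x = 1.

Answer: x ∈ {1}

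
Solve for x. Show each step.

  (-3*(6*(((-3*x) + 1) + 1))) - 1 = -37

Step 1. [(-3*(6*(((-3*x) + 1) + 1))) - 1 = -37] 1 comes off first (add 1), so sub: -3*(6*(((-3*x) + 1) + 1)) = -36.
Step 2. [-3*(6*(((-3*x) + 1) + 1)) = -36] leading coefficient -3: divide by -3 ⇒ div: 6*(((-3*x) + 1) + 1) = 12.
Step 3. [6*(((-3*x) + 1) + 1) = 12] LHS = 6·(…); ÷6 both sides. So div: ((-3*x) + 1) + 1 = 2.
Step 4. [((-3*x) + 1) + 1 = 2] peel the +1: subtract 1 from each side ⇒ sub: (-3*x) + 1 = 1.
Step 5. [(-3*x) + 1 = 1] 1 comes off first (subtract 1). So sub: -3*x = 0.
Step 6. [-3*x = 0] divide by the outer -3, so div: x = 0.

Answer: x ∈ {0}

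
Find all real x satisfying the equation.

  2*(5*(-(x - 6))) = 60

Step 1. [2*(5*(-(x - 6))) = 60] LHS = 2·(…); ÷2 both sides, so div: 5*(-(x - 6)) = 30.
Step 2. [5*(-(x - 6)) = 30] LHS = 5·(…); ÷5 both sides ⇒ div: -(x - 6) = 6.
Step 3. [-(x - 6) = 6] LHS negated; negate both sides. So neg: x - 6 = -6.
Step 4. [x - 6 = -6] peel the -6: add 6 from each side, so sub: x = 0.

Answer: x ∈ {0}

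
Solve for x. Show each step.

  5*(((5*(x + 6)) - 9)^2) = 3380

Step 1. [5*(((5*(x + 6)) - 9)^2) = 3380] 5·(inner) — divide through by 5, so div: ((5*(x + 6)) - 9)^2 = 676.
Step 2. [((5*(x + 6)) - 9)^2 = 676] 676 ≥ 0, LHS is (·)² — take ±√, so sqrt: (5*(x + 6)) - 9 = 26 or -26.
Step 3. [(5*(x + 6)) - 9 = 26 or -26] peel the -9: add 9 from each side ⇒ sub: 5*(x + 6) = 35 or -17.
Step 4. [5*(x + 6) = 35 or -17] 5·(inner) — divide through by 5. So div: x + 6 = 7 or -17/5.
Step 5. [x + 6 = 7 or -17/5] subtract 6: x sits inside (… + 6) ⇒ sub: x = 1 or -47/5.

Answer: x ∈ {-47/5, 1}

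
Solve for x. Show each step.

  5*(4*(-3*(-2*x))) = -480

Step 1. [5*(4*(-3*(-2*x))) = -480] divide by the outer 5 ⇒ div: 4*(-3*(-2*x)) = -96.
Step 2. [4*(-3*(-2*x)) = -96] divide by the outer 4 ⇒ div: -3*(-2*x) = -24.
Step 3. [-3*(-2*x) = -24] -3·(inner) — divide through by -3, so div: -2*x = 8.
Step 4. [-2*x = 8] -2 out front; divide by -2, so div: x = -4.

Answer: x ∈ {-4}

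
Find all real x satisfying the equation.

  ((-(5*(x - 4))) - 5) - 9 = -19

Step 1. [((-(5*(x - 4))) - 5) - 9 = -19] 9 comes off first (add 9). So sub: (-(5*(x - 4))) - 5 = -10.
Step 2. [(-(5*(x - 4))) - 5 = -10] the outer -5 inverts by adding 5 ⇒ sub: -(5*(x - 4)) = -5.
Step 3. [-(5*(x - 4)) = -5] flip signs both sides. So neg: 5*(x - 4) = 5.
Step 4. [5*(x - 4) = 5] divide by the outer 5. So div: x - 4 = 1.
Step 5. [x - 4 = 1] -4 is outermost — add 4 both sides ⇒ sub: x = 5.

Answer: x ∈ {5}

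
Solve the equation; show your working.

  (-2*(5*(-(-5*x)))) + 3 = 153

Step 1. [(-2*(5*(-(-5*x)))) + 3 = 153] the outer +3 inverts by subtracting 3, so sub: -2*(5*(-(-5*x))) = 150.
Step 2. [-2*(5*(-(-5*x))) = 150] -2·(inner) — divide through by -2, so div: 5*(-(-5*x)) = -75.
Step 3. [5*(-(-5*x)) = -75] 5·(inner) — divide through by 5 ⇒ div: -(-5*x) = -15.
Step 4. [-(-5*x) = -15] flip signs both sides, so neg: -5*x = 15.
Step 5. [-5*x = 15] leading coefficient -5: divide by -5 ⇒ div: x = -3.

Answer: x ∈ {-3}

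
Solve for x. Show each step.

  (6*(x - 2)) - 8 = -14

Step 1. [(6*(x - 2)) - 8 = -14] peel the -8: add 8 from each side. So sub: 6*(x - 2) = -6.
Step 2. [6*(x - 2) = -6] divide by the outer 6, so div: x - 2 = -1.
Step 3. [x - 2 = -1] the outer -2 inverts by adding 2, so sub: x = 1.

Answer: x ∈ {1}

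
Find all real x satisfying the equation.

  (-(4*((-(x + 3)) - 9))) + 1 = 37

Step 1. [(-(4*((-(x + 3)) - 9))) + 1 = 37] subtract 1: x sits inside (… + 1) ⇒ sub: -(4*((-(x + 3)) - 9)) = 36.
Step 2. [-(4*((-(x + 3)) - 9)) = 36] leading − — multiply by −1, so neg: 4*((-(x + 3)) - 9) = -36.
Step 3. [4*((-(x + 3)) - 9) = -36] divide by the outer 4 ⇒ div: (-(x + 3)) - 9 = -9.
Step 4. [(-(x + 3)) - 9 = -9] add 9: x sits inside (… - 9), so sub: -(x + 3) = 0.
Step 5. [-(x + 3) = 0] leading − — multiply by −1 ⇒ neg: x + 3 = 0.
Step 6. [x + 3 = 0] subtract 3: x sits inside (… + 3), so sub: x = -3.

Answer: x ∈ {-3}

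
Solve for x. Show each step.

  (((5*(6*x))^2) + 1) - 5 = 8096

Step 1. [(((5*(6*x))^2) + 1) - 5 = 8096] the outer -5 inverts by adding 5, so sub: ((5*(6*x))^2) + 1 = 8101.
Step 2. [((5*(6*x))^2) + 1 = 8101] peel the +1: subtract 1 from each side, so sub: (5*(6*x))^2 = 8100.
Step 3. [(5*(6*x))^2 = 8100] √ both sides: 8100 ≥ 0 gives two branches ⇒ sqrt: 5*(6*x) = 90 or -90.
Step 4. [5*(6*x) = 90 or -90] divide by the outer 5, so div: 6*x = 18 or -18.
Step 5. [6*x = 18 or -18] divide by the outer 6. So div: x = 3 or -3.

Answer: x ∈ {-3, 3}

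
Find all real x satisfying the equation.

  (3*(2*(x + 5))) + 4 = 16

Step 1. [(3*(2*(x + 5))) + 4 = 16] subtract 4: x sits inside (… + 4). So sub: 3*(2*(x + 5)) = 12.
Step 2. [3*(2*(x + 5)) = 12] 3·(inner) — divide through by 3. So div: 2*(x + 5) = 4.
Step 3. [2*(x + 5) = 4] 2 out front; divide by 2, so div: x + 5 = 2.
Step 4. [x + 5 = 2] subtract 5: x sits inside (… + 5) ⇒ sub: x = -3.

Answer: x ∈ {-3}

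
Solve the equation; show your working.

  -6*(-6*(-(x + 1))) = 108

Step 1. [-6*(-6*(-(x + 1))) = 108] -6·(inner) — divide through by -6 ⇒ div: -6*(-(x + 1)) = -18.
Step 2. [-6*(-(x + 1)) = -18] -6 out front; divide by -6, so div: -(x + 1) = 3.
Step 3. [-(x + 1) = 3] flip signs both sides. So neg: x + 1 = -3.
Step 4. [x + 1 = -3] peel the +1: subtract 1 from each side ⇒ sub: x = -4.

Answer: x ∈ {-4}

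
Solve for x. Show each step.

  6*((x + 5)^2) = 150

Step 1. [6*((x + 5)^2) = 150] leading coefficient 6: divide by 6, so div: (x + 5)^2 = 25.
Step 2. [(x + 5)^2 = 25] √ both sides: 25 ≥ 0 gives two branches, so sqrt: x + 5 = 5 or -5.
Step 3. [x + 5 = 5 or -5] peel the +5: subtract 5 from each side. So sub: x = 0 or -10.

Answer: x ∈ {-10, 0}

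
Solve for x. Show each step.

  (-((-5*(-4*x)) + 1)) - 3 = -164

Step 1. [(-((-5*(-4*x)) + 1)) - 3 = -164] the outer -3 inverts by adding 3 ⇒ sub: -((-5*(-4*x)) + 1) = -161.
Step 2. [-((-5*(-4*x)) + 1) = -161] leading − — multiply by −1. So neg: (-5*(-4*x)) + 1 = 161.
Step 3. [(-5*(-4*x)) + 1 = 161] the outer +1 inverts by subtracting 1 ⇒ sub: -5*(-4*x) = 160.
Step 4. [-5*(-4*x) = 160] divide by the outer -5. So div: -4*x = -32.
Step 5. [-4*x = -32] -4 out front; divide by -4, so div: x = 8.

Answer: x ∈ {8}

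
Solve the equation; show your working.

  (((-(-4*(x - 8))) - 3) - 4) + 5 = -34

Step 1. [(((-(-4*(x - 8))) - 3) - 4) + 5 = -34] peel the +5: subtract 5 from each side ⇒ sub: ((-(-4*(x - 8))) - 3) - 4 = -39.
Step 2. [((-(-4*(x - 8))) - 3) - 4 = -39] the outer -4 inverts by adding 4, so sub: (-(-4*(x - 8))) - 3 = -35.
Step 3. [(-(-4*(x - 8))) - 3 = -35] the outer -3 inverts by adding 3, so sub: -(-4*(x - 8)) = -32.
Step 4. [-(-4*(x - 8)) = -32] leading − — multiply by −1. So neg: -4*(x - 8) = 32.
Step 5. [-4*(x - 8) = 32] divide by the outer -4 ⇒ div: x - 8 = -8.
Step 6. [x - 8 = -8] peel the -8: add 8 from each side. So sub: x = 0.

Answer: x ∈ {0}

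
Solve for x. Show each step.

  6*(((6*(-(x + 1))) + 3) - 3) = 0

Step 1. [6*(((6*(-(x + 1))) + 3) - 3) = 0] leading coefficient 6: divide by 6. So div: ((6*(-(x + 1))) + 3) - 3 = 0.
Step 2. [((6*(-(x + 1))) + 3) - 3 = 0] -3 is outermost — add 3 both sides. So sub: (6*(-(x + 1))) + 3 = 3.
Step 3. [(6*(-(x + 1))) + 3 = 3] the outer +3 inverts by subtracting 3 ⇒ sub: 6*(-(x + 1)) = 0.
Step 4. [6*(-(x + 1)) = 0] 6·(inner) — divide through by 6, so div: -(x + 1) = 0.
Step 5. [-(x + 1) = 0] flip signs both sides. So neg: x + 1 = 0.
Step 6. [x + 1 = 0] peel the +1: subtract 1 from each side. So sub: x = -1.

Answer: x ∈ {-1}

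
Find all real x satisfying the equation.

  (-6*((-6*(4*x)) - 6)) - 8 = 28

Step 1. [(-6*((-6*(4*x)) - 6)) - 8 = 28] 8 comes off first (add 8), so sub: -6*((-6*(4*x)) - 6) = 36.
Step 2. [-6*((-6*(4*x)) - 6) = 36] leading coefficient -6: divide by -6 ⇒ div: (-6*(4*x)) - 6 = -6.
Step 3. [(-6*(4*x)) - 6 = -6] peel the -6: add 6 from each side ⇒ sub: -6*(4*x) = 0.
Step 4. [-6*(4*x) = 0] divide by the outer -6, so div: 4*x = 0.
Step 5. [4*x = 0] 4 out front; divide by 4. So div: x = 0.

Answer: x ∈ {0}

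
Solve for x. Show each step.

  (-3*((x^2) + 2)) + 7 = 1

Step 1. [(-3*((x^2) + 2)) + 7 = 1] subtract 7: x sits inside (… + 7), so sub: -3*((x^2) + 2) = -6.
Step 2. [-3*((x^2) + 2) = -6] -3·(inner) — divide through by -3 ⇒ div: (x^2) + 2 = 2.
Step 3. [(x^2) + 2 = 2] peel the +2: subtract 2 from each side, so sub: x^2 = 0.
Step 4. [x^2 = 0] LHS squared, RHS 0 ≥ 0: apply √ (±). So sqrt: x = 0.

Answer: x ∈ {0}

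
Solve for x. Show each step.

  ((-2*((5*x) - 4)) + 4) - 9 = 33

Step 1. [((-2*((5*x) - 4)) + 4) - 9 = 33] the outer -9 inverts by adding 9, so sub: (-2*((5*x) - 4)) + 4 = 42.
Step 2. [(-2*((5*x) - 4)) + 4 = 42] peel the +4: subtract 4 from each side ⇒ sub: -2*((5*x) - 4) = 38.
Step 3. [-2*((5*x) - 4) = 38] -2 out front; divide by -2, so div: (5*x) - 4 = -19.
Step 4. [(5*x) - 4 = -19] peel the -4: add 4 from each side. So sub: 5*x = -15.
Step 5. [5*x = -15] 5·(inner) — divide through by 5. So div: x = -3.

Answer: x ∈ {-3}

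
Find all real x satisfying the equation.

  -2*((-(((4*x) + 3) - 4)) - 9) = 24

Step 1. [-2*((-(((4*x) + 3) - 4)) - 9) = 24] -2 out front; divide by -2 ⇒ div: (-(((4*x) + 3) - 4)) - 9 = -12.
Step 2. [(-(((4*x) + 3) - 4)) - 9 = -12] peel the -9: add 9 from each side, so sub: -(((4*x) + 3) - 4) = -3.
Step 3. [-(((4*x) + 3) - 4) = -3] leading − — multiply by −1. So neg: ((4*x) + 3) - 4 = 3.
Step 4. [((4*x) + 3) - 4 = 3] add 4: x sits inside (… - 4). So sub: (4*x) + 3 = 7.
Step 5. [(4*x) + 3 = 7] peel the +3: subtract 3 from each side, so sub: 4*x = 4.
Step 6. [4*x = 4] divide by the outer 4, so div: x = 1.

Answer: x ∈ {1}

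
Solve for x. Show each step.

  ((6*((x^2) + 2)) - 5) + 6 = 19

Step 1. [((6*((x^2) + 2)) - 5) + 6 = 19] +6 is outermost — subtract 6 both sides, so sub: (6*((x^2) + 2)) - 5 = 13.
Step 2. [(6*((x^2) + 2)) - 5 = 13] add 5: x sits inside (… - 5). So sub: 6*((x^2) + 2) = 18.
Step 3. [6*((x^2) + 2) = 18] LHS = 6·(…); ÷6 both sides. So div: (x^2) + 2 = 3.
Step 4. [(x^2) + 2 = 3] peel the +2: subtract 2 from each side, so sub: x^2 = 1.
Step 5. [x^2 = 1] √ both sides: 1 ≥ 0 gives two branches. So sqrt: x = 1 or -1.

Answer: x ∈ {-1, 1}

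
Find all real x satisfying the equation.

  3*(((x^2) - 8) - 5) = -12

Step 1. [3*(((x^2) - 8) - 5) = -12] 3 out front; divide by 3. So div: ((x^2) - 8) - 5 = -4.
Step 2. [((x^2) - 8) - 5 = -4] peel the -5: add 5 from each side ⇒ sub: (x^2) - 8 = 1.
Step 3. [(x^2) - 8 = 1] the outer -8 inverts by adding 8 ⇒ sub: x^2 = 9.
Step 4. [x^2 = 9] LHS squared, RHS 9 ≥ 0: apply √ (±) ⇒ sqrt: x = 3 or -3.

Answer: x ∈ {-3, 3}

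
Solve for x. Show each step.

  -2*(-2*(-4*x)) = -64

Step 1. [-2*(-2*(-4*x)) = -64] LHS = -2·(…); ÷-2 both sides, so div: -2*(-4*x) = 32.
Step 2. [-2*(-4*x) = 32] divide by the outer -2 ⇒ div: -4*x = -16.
Step 3. [-4*x = -16] -4·(inner) — divide through by -4, so div: x = 4.

Answer: x ∈ {4}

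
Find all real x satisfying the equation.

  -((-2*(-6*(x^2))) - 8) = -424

Step 1. [-((-2*(-6*(x^2))) - 8) = -424] leading − — multiply by −1. So neg: (-2*(-6*(x^2))) - 8 = 424.
Step 2. [(-2*(-6*(x^2))) - 8 = 424] -2 | LHS and -2 | 424: pull -2 out, so factor: (-6*(x^2)) + 4 = -212.
Step 3. [(-6*(x^2)) + 4 = -212] subtract 4: x sits inside (… + 4). So sub: -6*(x^2) = -216.
Step 4. [-6*(x^2) = -216] leading coefficient -6: divide by -6. So div: x^2 = 36.
Step 5. [x^2 = 36] 36 ≥ 0, LHS is (·)² — take ±√, so sqrt: x = 6 or -6.

Answer: x ∈ {-6, 6}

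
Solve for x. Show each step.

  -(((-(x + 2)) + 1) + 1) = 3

Step 1. [-(((-(x + 2)) + 1) + 1) = 3] leading − — multiply by −1, so neg: ((-(x + 2)) + 1) + 1 = -3.
Step 2. [((-(x + 2)) + 1) + 1 = -3] subtract 1: x sits inside (… + 1) ⇒ sub: (-(x + 2)) + 1 = -4.
Step 3. [(-(x + 2)) + 1 = -4] the outer +1 inverts by subtracting 1, so sub: -(x + 2) = -5.
Step 4. [-(x + 2) = -5] flip signs both sides ⇒ neg: x + 2 = 5.
Step 5. [x + 2 = 5] the outer +2 inverts by subtracting 2 ⇒ sub: x = 3.

Answer: x ∈ {3}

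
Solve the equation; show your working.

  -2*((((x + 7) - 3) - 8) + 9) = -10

Step 1. [-2*((((x + 7) - 3) - 8) + 9) = -10] -2 out front; divide by -2 ⇒ div: (((x + 7) - 3) - 8) + 9 = 5.
Step 2. [(((x + 7) - 3) - 8) + 9 = 5] peel the +9: subtract 9 from each side, so sub: ((x + 7) - 3) - 8 = -4.
Step 3. [((x + 7) - 3) - 8 = -4] -8 is outermost — add 8 both sides. So sub: (x + 7) - 3 = 4.
Step 4. [(x + 7) - 3 = 4] 3 comes off first (add 3). So sub: x + 7 = 7.
Step 5. [x + 7 = 7] the outer +7 inverts by subtracting 7. So sub: x = 0.

Answer: x ∈ {0}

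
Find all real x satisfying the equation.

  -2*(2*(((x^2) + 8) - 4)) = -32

Step 1. [-2*(2*(((x^2) + 8) - 4)) = -32] divide by the outer -2 ⇒ div: 2*(((x^2) + 8) - 4) = 16.
Step 2. [2*(((x^2) + 8) - 4) = 16] 2·(inner) — divide through by 2 ⇒ div: ((x^2) + 8) - 4 = 8.
Step 3. [((x^2) + 8) - 4 = 8] add 4: x sits inside (… - 4), so sub: (x^2) + 8 = 12.
Step 4. [(x^2) + 8 = 12] peel the +8: subtract 8 from each side ⇒ sub: x^2 = 4.
Step 5. [x^2 = 4] √ both sides: 4 ≥ 0 gives two branches. So sqrt: x = 2 or -2.

Answer: x ∈ {-2, 2}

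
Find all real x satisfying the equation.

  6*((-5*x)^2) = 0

Step 1. [6*((-5*x)^2) = 0] leading coefficient 6: divide by 6. So div: (-5*x)^2 = 0.
Step 2. [(-5*x)^2 = 0] 0 ≥ 0, LHS is (·)² — take ±√, so sqrt: -5*x = 0.
Step 3. [-5*x = 0] leading coefficient -5: divide by -5 ⇒ div: x = 0.

Answer: x ∈ {0}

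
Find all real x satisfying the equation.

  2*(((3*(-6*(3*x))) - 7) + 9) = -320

Step 1. [2*(((3*(-6*(3*x))) - 7) + 9) = -320] divide by the outer 2 ⇒ div: ((3*(-6*(3*x))) - 7) + 9 = -160.
Step 2. [((3*(-6*(3*x))) - 7) + 9 = -160] subtract 9: x sits inside (… + 9), so sub: (3*(-6*(3*x))) - 7 = -169.
Step 3. [(3*(-6*(3*x))) - 7 = -169] add 7: x sits inside (… - 7), so sub: 3*(-6*(3*x)) = -162.
Step 4. [3*(-6*(3*x)) = -162] divide by the outer 3. So div: -6*(3*x) = -54.
Step 5. [-6*(3*x) = -54] -6 out front; divide by -6. So div: 3*x = 9.
Step 6. [3*x = 9] leading coefficient 3: divide by 3. So div: x = 3.

Answer: x ∈ {3}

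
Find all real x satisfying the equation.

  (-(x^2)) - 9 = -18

Step 1. [(-(x^2)) - 9 = -18] peel the -9: add 9 from each side. So sub: -(x^2) = -9.
Step 2. [-(x^2) = -9] flip signs both sides, so neg: x^2 = 9.
Step 3. [x^2 = 9] LHS squared, RHS 9 ≥ 0: apply √ (±). So sqrt: x = 3 or -3.

Answer: x ∈ {-3, 3}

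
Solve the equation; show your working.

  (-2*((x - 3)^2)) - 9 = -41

Step 1. [(-2*((x - 3)^2)) - 9 = -41] the outer -9 inverts by adding 9 ⇒ sub: -2*((x - 3)^2) = -32.
Step 2. [-2*((x - 3)^2) = -32] -2 out front; divide by -2. So div: (x - 3)^2 = 16.
Step 3. [(x - 3)^2 = 16] √ both sides: 16 ≥ 0 gives two branches ⇒ sqrt: x - 3 = 4 or -4.
Step 4. [x - 3 = 4 or -4] -3 is outermost — add 3 both sides ⇒ sub: x = 7 or -1.

Answer: x ∈ {-1, 7}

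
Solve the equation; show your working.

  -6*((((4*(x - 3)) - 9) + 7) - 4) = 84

Step 1. [-6*((((4*(x - 3)) - 9) + 7) - 4) = 84] divide by the outer -6, so div: (((4*(x - 3)) - 9) + 7) - 4 = -14.
Step 2. [(((4*(x - 3)) - 9) + 7) - 4 = -14] the outer -4 inverts by adding 4. So sub: ((4*(x - 3)) - 9) + 7 = -10.
Step 3. [((4*(x - 3)) - 9) + 7 = -10] the outer +7 inverts by subtracting 7, so sub: (4*(x - 3)) - 9 = -17.
Step 4. [(4*(x - 3)) - 9 = -17] -9 is outermost — add 9 both sides, so sub: 4*(x - 3) = -8.
Step 5. [4*(x - 3) = -8] leading coefficient 4: divide by 4. So div: x - 3 = -2.
Step 6. [x - 3 = -2] the outer -3 inverts by adding 3, so sub: x = 1.

Answer: x ∈ {1}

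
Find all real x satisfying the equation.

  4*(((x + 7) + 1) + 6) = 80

Step 1. [4*(((x + 7) + 1) + 6) = 80] divide by the outer 4 ⇒ div: ((x + 7) + 1) + 6 = 20.
Step 2. [((x + 7) + 1) + 6 = 20] 6 comes off first (subtract 6). So sub: (x + 7) + 1 = 14.
Step 3. [(x + 7) + 1 = 14] the outer +1 inverts by subtracting 1. So sub: x + 7 = 13.
Step 4. [x + 7 = 13] 7 comes off first (subtract 7) ⇒ sub: x = 6.

Answer: x ∈ {6}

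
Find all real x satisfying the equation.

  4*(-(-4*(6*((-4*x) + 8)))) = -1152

Step 1. [4*(-(-4*(6*((-4*x) + 8)))) = -1152] 4 out front; divide by 4 ⇒ div: -(-4*(6*((-4*x) + 8))) = -288.
Step 2. [-(-4*(6*((-4*x) + 8))) = -288] leading − — multiply by −1, so neg: -4*(6*((-4*x) + 8)) = 288.
Step 3. [-4*(6*((-4*x) + 8)) = 288] divide by the outer -4, so div: 6*((-4*x) + 8) = -72.
Step 4. [6*((-4*x) + 8) = -72] divide by the outer 6 ⇒ div: (-4*x) + 8 = -12.
Step 5. [(-4*x) + 8 = -12] peel the +8: subtract 8 from each side, so sub: -4*x = -20.
Step 6. [-4*x = -20] leading coefficient -4: divide by -4 ⇒ div: x = 5.

Answer: x ∈ {5}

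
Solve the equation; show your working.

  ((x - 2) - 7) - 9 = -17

Step 1. [((x - 2) - 7) - 9 = -17] add 9: x sits inside (… - 9) ⇒ sub: (x - 2) - 7 = -8.
Step 2. [(x - 2) - 7 = -8] 7 comes off first (add 7) ⇒ sub: x - 2 = -1.
Step 3. [x - 2 = -1] the outer -2 inverts by adding 2, so sub: x = 1.

Answer: x ∈ {1}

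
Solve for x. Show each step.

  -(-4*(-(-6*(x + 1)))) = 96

Step 1. [-(-4*(-(-6*(x + 1)))) = 96] flip signs both sides ⇒ neg: -4*(-(-6*(x + 1))) = -96.
Step 2. [-4*(-(-6*(x + 1))) = -96] divide by the outer -4, so div: -(-6*(x + 1)) = 24.
Step 3. [-(-6*(x + 1)) = 24] LHS negated; negate both sides, so neg: -6*(x + 1) = -24.
Step 4. [-6*(x + 1) = -24] leading coefficient -6: divide by -6 ⇒ div: x + 1 = 4.
Step 5. [x + 1 = 4] subtract 1: x sits inside (… + 1) ⇒ sub: x = 3.

Answer: x ∈ {3}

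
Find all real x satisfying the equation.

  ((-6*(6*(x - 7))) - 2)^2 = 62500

Step 1. [((-6*(6*(x - 7))) - 2)^2 = 62500] LHS squared, RHS 62500 ≥ 0: apply √ (±). So sqrt: (-6*(6*(x - 7))) - 2 = 250 or -250.
Step 2. [(-6*(6*(x - 7))) - 2 = 250 or -250] -2 is outermost — add 2 both sides ⇒ sub: -6*(6*(x - 7)) = 252 or -248.
Step 3. [-6*(6*(x - 7)) = 252 or -248] -6·(inner) — divide through by -6, so div: 6*(x - 7) = -42 or 124/3.
Step 4. [6*(x - 7) = -42 or 124/3] leading coefficient 6: divide by 6 ⇒ div: x - 7 = -7 or 62/9.
Step 5. [x - 7 = -7 or 62/9] add 7: x sits inside (… - 7) ⇒ sub: x = 0 or 125/9.

Answer: x ∈ {0, 125/9}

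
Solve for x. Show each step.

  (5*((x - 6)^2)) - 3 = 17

Step 1. [(5*((x - 6)^2)) - 3 = 17] -3 is outermost — add 3 both sides. So sub: 5*((x - 6)^2) = 20.
Step 2. [5*((x - 6)^2) = 20] 5 out front; divide by 5 ⇒ div: (x - 6)^2 = 4.
Step 3. [(x - 6)^2 = 4] √ both sides: 4 ≥ 0 gives two branches, so sqrt: x - 6 = 2 or -2.
Step 4. [x - 6 = 2 or -2] 6 comes off first (add 6), so sub: x = 8 or 4.

Answer: x ∈ {4, 8}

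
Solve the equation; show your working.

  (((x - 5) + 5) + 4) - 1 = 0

Step 1. [(((x - 5) + 5) + 4) - 1 = 0] the outer -1 inverts by adding 1, so sub: ((x - 5) + 5) + 4 = 1.
Step 2. [((x - 5) + 5) + 4 = 1] peel the +4: subtract 4 from each side ⇒ sub: (x - 5) + 5 = -3.
Step 3. [(x - 5) + 5 = -3] peel the +5: subtract 5 from each side ⇒ sub: x - 5 = -8.
Step 4. [x - 5 = -8] the outer -5 inverts by adding 5 ⇒ sub: x = -3.

Answer: x ∈ {-3}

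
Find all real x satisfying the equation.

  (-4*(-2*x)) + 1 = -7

Step 1. [(-4*(-2*x)) + 1 = -7] subtract 1: x sits inside (… + 1) ⇒ sub: -4*(-2*x) = -8.
Step 2. [-4*(-2*x) = -8] -4·(inner) — divide through by -4, so div: -2*x = 2.
Step 3. [-2*x = 2] -2·(inner) — divide through by -2, so div: x = -1.

Answer: x ∈ {-1}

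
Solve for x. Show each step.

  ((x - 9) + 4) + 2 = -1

Step 1. [((x - 9) + 4) + 2 = -1] the outer +2 inverts by subtracting 2 ⇒ sub: (x - 9) + 4 = -3.
Step 2. [(x - 9) + 4 = -3] subtract 4: x sits inside (… + 4). So sub: x - 9 = -7.
Step 3. [x - 9 = -7] the outer -9 inverts by adding 9, so sub: x = 2.

Answer: x ∈ {2}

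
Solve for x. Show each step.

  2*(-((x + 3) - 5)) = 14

Step 1. [2*(-((x + 3) - 5)) = 14] leading coefficient 2: divide by 2 ⇒ div: -((x + 3) - 5) = 7.
Step 2. [-((x + 3) - 5) = 7] flip signs both sides ⇒ neg: (x + 3) - 5 = -7.
Step 3. [(x + 3) - 5 = -7] -5 is outermost — add 5 both sides ⇒ sub: x + 3 = -2.
Step 4. [x + 3 = -2] peel the +3: subtract 3 from each side. So sub: x = -5.

Answer: x ∈ {-5}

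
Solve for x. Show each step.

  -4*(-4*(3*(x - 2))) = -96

Step 1. [-4*(-4*(3*(x - 2))) = -96] LHS = -4·(…); ÷-4 both sides. So div: -4*(3*(x - 2)) = 24.
Step 2. [-4*(3*(x - 2)) = 24] LHS = -4·(…); ÷-4 both sides ⇒ div: 3*(x - 2) = -6.
Step 3. [3*(x - 2) = -6] divide by the outer 3. So div: x - 2 = -2.
Step 4. [x - 2 = -2] peel the -2: add 2 from each side, so sub: x = 0.

Answer: x ∈ {0}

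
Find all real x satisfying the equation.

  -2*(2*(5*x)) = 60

Step 1. [-2*(2*(5*x)) = 60] -2·(inner) — divide through by -2. So div: 2*(5*x) = -30.
Step 2. [2*(5*x) = -30] 2 out front; divide by 2, so div: 5*x = -15.
Step 3. [5*x = -15] 5·(inner) — divide through by 5. So div: x = -3.

Answer: x ∈ {-3}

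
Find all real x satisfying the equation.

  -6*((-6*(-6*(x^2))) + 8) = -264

Step 1. [-6*((-6*(-6*(x^2))) + 8) = -264] -6·(inner) — divide through by -6. So div: (-6*(-6*(x^2))) + 8 = 44.
Step 2. [(-6*(-6*(x^2))) + 8 = 44] subtract 8: x sits inside (… + 8) ⇒ sub: -6*(-6*(x^2)) = 36.
Step 3. [-6*(-6*(x^2)) = 36] leading coefficient -6: divide by -6, so div: -6*(x^2) = -6.
Step 4. [-6*(x^2) = -6] -6·(inner) — divide through by -6. So div: x^2 = 1.
Step 5. [x^2 = 1] √ both sides: 1 ≥ 0 gives two branches ⇒ sqrt: x = 1 or -1.

Answer: x ∈ {-1, 1}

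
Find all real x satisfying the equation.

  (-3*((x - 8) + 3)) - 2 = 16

Step 1. [(-3*((x - 8) + 3)) - 2 = 16] -2 is outermost — add 2 both sides. So sub: -3*((x - 8) + 3) = 18.
Step 2. [-3*((x - 8) + 3) = 18] LHS = -3·(…); ÷-3 both sides, so div: (x - 8) + 3 = -6.
Step 3. [(x - 8) + 3 = -6] +3 is outermost — subtract 3 both sides. So sub: x - 8 = -9.
Step 4. [x - 8 = -9] 8 comes off first (add 8), so sub: x = -1.

Answer: x ∈ {-1}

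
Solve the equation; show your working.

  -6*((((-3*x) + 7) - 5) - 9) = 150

Step 1. [-6*((((-3*x) + 7) - 5) - 9) = 150] divide by the outer -6 ⇒ div: (((-3*x) + 7) - 5) - 9 = -25.
Step 2. [(((-3*x) + 7) - 5) - 9 = -25] the outer -9 inverts by adding 9. So sub: ((-3*x) + 7) - 5 = -16.
Step 3. [((-3*x) + 7) - 5 = -16] peel the -5: add 5 from each side. So sub: (-3*x) + 7 = -11.
Step 4. [(-3*x) + 7 = -11] the outer +7 inverts by subtracting 7 ⇒ sub: -3*x = -18.
Step 5. [-3*x = -18] leading coefficient -3: divide by -3 ⇒ div: x = 6.

Answer: x ∈ {6}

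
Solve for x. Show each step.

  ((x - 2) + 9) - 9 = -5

Step 1. [((x - 2) + 9) - 9 = -5] -9 is outermost — add 9 both sides, so sub: (x - 2) + 9 = 4.
Step 2. [(x - 2) + 9 = 4] subtract 9: x sits inside (… + 9) ⇒ sub: x - 2 = -5.
Step 3. [x - 2 = -5] -2 is outermost — add 2 both sides, so sub: x = -3.

Answer: x ∈ {-3}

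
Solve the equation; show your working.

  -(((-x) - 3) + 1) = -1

Step 1. [-(((-x) - 3) + 1) = -1] flip signs both sides. So neg: ((-x) - 3) + 1 = 1.
Step 2. [((-x) - 3) + 1 = 1] +1 is outermost — subtract 1 both sides, so sub: (-x) - 3 = 0.
Step 3. [(-x) - 3 = 0] the outer -3 inverts by adding 3. So sub: -x = 3.
Step 4. [-x = 3] flip signs both sides. So neg: x = -3.

Answer: x ∈ {-3}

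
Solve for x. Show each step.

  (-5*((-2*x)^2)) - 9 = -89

Step 1. [(-5*((-2*x)^2)) - 9 = -89] 9 comes off first (add 9). So sub: -5*((-2*x)^2) = -80.
Step 2. [-5*((-2*x)^2) = -80] LHS = -5·(…); ÷-5 both sides, so div: (-2*x)^2 = 16.
Step 3. [(-2*x)^2 = 16] LHS squared, RHS 16 ≥ 0: apply √ (±), so sqrt: -2*x = 4 or -4.
Step 4. [-2*x = 4 or -4] leading coefficient -2: divide by -2. So div: x = -2 or 2.

Answer: x ∈ {-2, 2}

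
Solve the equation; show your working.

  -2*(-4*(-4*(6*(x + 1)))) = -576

Step 1. [-2*(-4*(-4*(6*(x + 1)))) = -576] -2·(inner) — divide through by -2. So div: -4*(-4*(6*(x + 1))) = 288.
Step 2. [-4*(-4*(6*(x + 1))) = 288] -4 out front; divide by -4, so div: -4*(6*(x + 1)) = -72.
Step 3. [-4*(6*(x + 1)) = -72] divide by the outer -4, so div: 6*(x + 1) = 18.
Step 4. [6*(x + 1) = 18] LHS = 6·(…); ÷6 both sides. So div: x + 1 = 3.
Step 5. [x + 1 = 3] peel the +1: subtract 1 from each side. So sub: x = 2.

Answer: x ∈ {2}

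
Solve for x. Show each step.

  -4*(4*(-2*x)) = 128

Step 1. [-4*(4*(-2*x)) = 128] -4·(inner) — divide through by -4 ⇒ div: 4*(-2*x) = -32.
Step 2. [4*(-2*x) = -32] divide by the outer 4 ⇒ div: -2*x = -8.
Step 3. [-2*x = -8] divide by the outer -2 ⇒ div: x = 4.

Answer: x ∈ {4}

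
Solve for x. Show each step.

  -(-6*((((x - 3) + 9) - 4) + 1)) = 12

Step 1. [-(-6*((((x - 3) + 9) - 4) + 1)) = 12] LHS negated; negate both sides. So neg: -6*((((x - 3) + 9) - 4) + 1) = -12.
Step 2. [-6*((((x - 3) + 9) - 4) + 1) = -12] -6 out front; divide by -6 ⇒ div: (((x - 3) + 9) - 4) + 1 = 2.
Step 3. [(((x - 3) + 9) - 4) + 1 = 2] +1 is outermost — subtract 1 both sides ⇒ sub: ((x - 3) + 9) - 4 = 1.
Step 4. [((x - 3) + 9) - 4 = 1] -4 is outermost — add 4 both sides ⇒ sub: (x - 3) + 9 = 5.
Step 5. [(x - 3) + 9 = 5] subtract 9: x sits inside (… + 9) ⇒ sub: x - 3 = -4.
Step 6. [x - 3 = -4] peel the -3: add 3 from each side ⇒ sub: x = -1.

Answer: x ∈ {-1}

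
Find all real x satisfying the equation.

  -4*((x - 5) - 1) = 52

Step 1. [-4*((x - 5) - 1) = 52] -4·(inner) — divide through by -4 ⇒ div: (x - 5) - 1 = -13.
Step 2. [(x - 5) - 1 = -13] peel the -1: add 1 from each side ⇒ sub: x - 5 = -12.
Step 3. [x - 5 = -12] add 5: x sits inside (… - 5). So sub: x = -7.

Answer: x ∈ {-7}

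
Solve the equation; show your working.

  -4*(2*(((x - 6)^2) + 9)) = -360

Step 1. [-4*(2*(((x - 6)^2) + 9)) = -360] -4 out front; divide by -4. So div: 2*(((x - 6)^2) + 9) = 90.
Step 2. [2*(((x - 6)^2) + 9) = 90] 2 out front; divide by 2. So div: ((x - 6)^2) + 9 = 45.
Step 3. [((x - 6)^2) + 9 = 45] 9 comes off first (subtract 9). So sub: (x - 6)^2 = 36.
Step 4. [(x - 6)^2 = 36] 36 ≥ 0, LHS is (·)² — take ±√ ⇒ sqrt: x - 6 = 6 or -6.
Step 5. [x - 6 = 6 or -6] 6 comes off first (add 6), so sub: x = 12 or 0.

Answer: x ∈ {0, 12}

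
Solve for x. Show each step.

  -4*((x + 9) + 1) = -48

Step 1. [-4*((x + 9) + 1) = -48] divide by the outer -4. So div: (x + 9) + 1 = 12.
Step 2. [(x + 9) + 1 = 12] 1 comes off first (subtract 1), so sub: x + 9 = 11.
Step 3. [x + 9 = 11] peel the +9: subtract 9 from each side ⇒ sub: x = 2.

Answer: x ∈ {2}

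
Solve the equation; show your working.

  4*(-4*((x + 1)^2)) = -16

Step 1. [4*(-4*((x + 1)^2)) = -16] 4 out front; divide by 4, so div: -4*((x + 1)^2) = -4.
Step 2. [-4*((x + 1)^2) = -4] leading coefficient -4: divide by -4, so div: (x + 1)^2 = 1.
Step 3. [(x + 1)^2 = 1] 1 ≥ 0, LHS is (·)² — take ±√. So sqrt: x + 1 = 1 or -1.
Step 4. [x + 1 = 1 or -1] subtract 1: x sits inside (… + 1). So sub: x = 0 or -2.

Answer: x ∈ {-2, 0}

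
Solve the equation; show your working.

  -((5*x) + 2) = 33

Step 1. [-((5*x) + 2) = 33] leading − — multiply by −1. So neg: (5*x) + 2 = -33.
Step 2. [(5*x) + 2 = -33] peel the +2: subtract 2 from each side. So sub: 5*x = -35.
Step 3. [5*x = -35] divide by the outer 5 ⇒ div: x = -7.

Answer: x ∈ {-7}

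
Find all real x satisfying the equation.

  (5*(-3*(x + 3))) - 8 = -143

Step 1. [(5*(-3*(x + 3))) - 8 = -143] add 8: x sits inside (… - 8) ⇒ sub: 5*(-3*(x + 3)) = -135.
Step 2. [5*(-3*(x + 3)) = -135] 5 out front; divide by 5 ⇒ div: -3*(x + 3) = -27.
Step 3. [-3*(x + 3) = -27] -3·(inner) — divide through by -3. So div: x + 3 = 9.
Step 4. [x + 3 = 9] subtract 3: x sits inside (… + 3). So sub: x = 6.

Answer: x ∈ {6}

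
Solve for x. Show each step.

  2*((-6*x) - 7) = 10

Step 1. [2*((-6*x) - 7) = 10] LHS = 2·(…); ÷2 both sides. So div: (-6*x) - 7 = 5.
Step 2. [(-6*x) - 7 = 5] add 7: x sits inside (… - 7) ⇒ sub: -6*x = 12.
Step 3. [-6*x = 12] LHS = -6·(…); ÷-6 both sides. So div: x = -2.

Answer: x ∈ {-2}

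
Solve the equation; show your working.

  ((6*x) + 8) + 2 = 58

Step 1. [((6*x) + 8) + 2 = 58] peel the +2: subtract 2 from each side ⇒ sub: (6*x) + 8 = 56.
Step 2. [(6*x) + 8 = 56] 8 comes off first (subtract 8) ⇒ sub: 6*x = 48.
Step 3. [6*x = 48] leading coefficient 6: divide by 6 ⇒ div: x = 8.

Answer: x ∈ {8}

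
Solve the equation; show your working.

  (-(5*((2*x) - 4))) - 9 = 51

Step 1. [(-(5*((2*x) - 4))) - 9 = 51] peel the -9: add 9 from each side, so sub: -(5*((2*x) - 4)) = 60.
Step 2. [-(5*((2*x) - 4)) = 60] LHS negated; negate both sides, so neg: 5*((2*x) - 4) = -60.
Step 3. [5*((2*x) - 4) = -60] 5 out front; divide by 5 ⇒ div: (2*x) - 4 = -12.
Step 4. [(2*x) - 4 = -12] common factor 2 (LHS and -12) — divide through. So factor: x - 2 = -6.
Step 5. [x - 2 = -6] add 2: x sits inside (… - 2) ⇒ sub: x = -4.

Answer: x ∈ {-4}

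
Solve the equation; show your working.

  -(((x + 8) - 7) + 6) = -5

Step 1. [-(((x + 8) - 7) + 6) = -5] flip signs both sides, so neg: ((x + 8) - 7) + 6 = 5.
Step 2. [((x + 8) - 7) + 6 = 5] the outer +6 inverts by subtracting 6, so sub: (x + 8) - 7 = -1.
Step 3. [(x + 8) - 7 = -1] add 7: x sits inside (… - 7) ⇒ sub: x + 8 = 6.
Step 4. [x + 8 = 6] peel the +8: subtract 8 from each side. So sub: x = -2.

Answer: x ∈ {-2}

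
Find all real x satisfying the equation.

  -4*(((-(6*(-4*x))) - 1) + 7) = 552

Step 1. [-4*(((-(6*(-4*x))) - 1) + 7) = 552] -4 out front; divide by -4. So div: ((-(6*(-4*x))) - 1) + 7 = -138.
Step 2. [((-(6*(-4*x))) - 1) + 7 = -138] the outer +7 inverts by subtracting 7 ⇒ sub: (-(6*(-4*x))) - 1 = -145.
Step 3. [(-(6*(-4*x))) - 1 = -145] 1 comes off first (add 1). So sub: -(6*(-4*x)) = -144.
Step 4. [-(6*(-4*x)) = -144] LHS negated; negate both sides, so neg: 6*(-4*x) = 144.
Step 5. [6*(-4*x) = 144] leading coefficient 6: divide by 6. So div: -4*x = 24.
Step 6. [-4*x = 24] -4 out front; divide by -4 ⇒ div: x = -6.

Answer: x ∈ {-6}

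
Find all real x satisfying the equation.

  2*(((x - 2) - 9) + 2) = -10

Step 1. [2*(((x - 2) - 9) + 2) = -10] 2·(inner) — divide through by 2, so div: ((x - 2) - 9) + 2 = -5.
Step 2. [((x - 2) - 9) + 2 = -5] peel the +2: subtract 2 from each side ⇒ sub: (x - 2) - 9 = -7.
Step 3. [(x - 2) - 9 = -7] add 9: x sits inside (… - 9) ⇒ sub: x - 2 = 2.
Step 4. [x - 2 = 2] -2 is outermost — add 2 both sides, so sub: x = 4.

Answer: x ∈ {4}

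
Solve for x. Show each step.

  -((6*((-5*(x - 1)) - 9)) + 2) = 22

Step 1. [-((6*((-5*(x - 1)) - 9)) + 2) = 22] flip signs both sides ⇒ neg: (6*((-5*(x - 1)) - 9)) + 2 = -22.
Step 2. [(6*((-5*(x - 1)) - 9)) + 2 = -22] subtract 2: x sits inside (… + 2). So sub: 6*((-5*(x - 1)) - 9) = -24.
Step 3. [6*((-5*(x - 1)) - 9) = -24] divide by the outer 6. So div: (-5*(x - 1)) - 9 = -4.
Step 4. [(-5*(x - 1)) - 9 = -4] the outer -9 inverts by adding 9. So sub: -5*(x - 1) = 5.
Step 5. [-5*(x - 1) = 5] leading coefficient -5: divide by -5 ⇒ div: x - 1 = -1.
Step 6. [x - 1 = -1] the outer -1 inverts by adding 1 ⇒ sub: x = 0.

Answer: x ∈ {0}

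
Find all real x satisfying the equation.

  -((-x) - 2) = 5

Step 1. [-((-x) - 2) = 5] LHS negated; negate both sides, so neg: (-x) - 2 = -5.
Step 2. [(-x) - 2 = -5] add 2: x sits inside (… - 2), so sub: -x = -3.
Step 3. [-x = -3] leading − — multiply by −1 ⇒ neg: x = 3.

Answer: x ∈ {3}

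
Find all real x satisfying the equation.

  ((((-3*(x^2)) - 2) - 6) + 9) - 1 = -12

Step 1. [((((-3*(x^2)) - 2) - 6) + 9) - 1 = -12] 1 comes off first (add 1). So sub: (((-3*(x^2)) - 2) - 6) + 9 = -11.
Step 2. [(((-3*(x^2)) - 2) - 6) + 9 = -11] subtract 9: x sits inside (… + 9) ⇒ sub: ((-3*(x^2)) - 2) - 6 = -20.
Step 3. [((-3*(x^2)) - 2) - 6 = -20] 6 comes off first (add 6). So sub: (-3*(x^2)) - 2 = -14.
Step 4. [(-3*(x^2)) - 2 = -14] add 2: x sits inside (… - 2), so sub: -3*(x^2) = -12.
Step 5. [-3*(x^2) = -12] leading coefficient -3: divide by -3 ⇒ div: x^2 = 4.
Step 6. [x^2 = 4] √ both sides: 4 ≥ 0 gives two branches ⇒ sqrt: x = 2 or -2.

Answer: x ∈ {-2, 2}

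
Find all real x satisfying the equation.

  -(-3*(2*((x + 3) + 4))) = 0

Step 1. [-(-3*(2*((x + 3) + 4))) = 0] leading − — multiply by −1, so neg: -3*(2*((x + 3) + 4)) = 0.
Step 2. [-3*(2*((x + 3) + 4)) = 0] divide by the outer -3, so div: 2*((x + 3) + 4) = 0.
Step 3. [2*((x + 3) + 4) = 0] LHS = 2·(…); ÷2 both sides ⇒ div: (x + 3) + 4 = 0.
Step 4. [(x + 3) + 4 = 0] +4 is outermost — subtract 4 both sides ⇒ sub: x + 3 = -4.
Step 5. [x + 3 = -4] subtract 3: x sits inside (… + 3). So sub: x = -7.

Answer: x ∈ {-7}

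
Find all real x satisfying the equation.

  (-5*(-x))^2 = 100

Step 1. [(-5*(-x))^2 = 100] LHS squared, RHS 100 ≥ 0: apply √ (±), so sqrt: -5*(-x) = 10 or -10.
Step 2. [-5*(-x) = 10 or -10] -5·(inner) — divide through by -5. So div: -x = -2 or 2.
Step 3. [-x = -2 or 2] leading − — multiply by −1, so neg: x = 2 or -2.

Answer: x ∈ {-2, 2}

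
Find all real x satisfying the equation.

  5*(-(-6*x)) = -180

Step 1. [5*(-(-6*x)) = -180] leading coefficient 5: divide by 5 ⇒ div: -(-6*x) = -36.
Step 2. [-(-6*x) = -36] LHS negated; negate both sides ⇒ neg: -6*x = 36.
Step 3. [-6*x = 36] -6·(inner) — divide through by -6, so div: x = -6.

Answer: x ∈ {-6}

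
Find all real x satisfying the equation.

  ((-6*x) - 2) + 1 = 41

Step 1. [((-6*x) - 2) + 1 = 41] the outer +1 inverts by subtracting 1 ⇒ sub: (-6*x) - 2 = 40.
Step 2. [(-6*x) - 2 = 40] -2 is outermost — add 2 both sides ⇒ sub: -6*x = 42.
Step 3. [-6*x = 42] -6 out front; divide by -6. So div: x = -7.

Answer: x ∈ {-7}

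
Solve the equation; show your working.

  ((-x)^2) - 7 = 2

Step 1. [((-x)^2) - 7 = 2] -7 is outermost — add 7 both sides, so sub: (-x)^2 = 9.
Step 2. [(-x)^2 = 9] LHS squared, RHS 9 ≥ 0: apply √ (±) ⇒ sqrt: -x = 3 or -3.
Step 3. [-x = 3 or -3] flip signs both sides ⇒ neg: x = -3 or 3.

Answer: x ∈ {-3, 3}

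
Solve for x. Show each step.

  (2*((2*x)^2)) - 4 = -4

Step 1. [(2*((2*x)^2)) - 4 = -4] common factor 2 (LHS and -4) — divide through. So factor: ((2*x)^2) - 2 = -2.
Step 2. [((2*x)^2) - 2 = -2] the outer -2 inverts by adding 2. So sub: (2*x)^2 = 0.
Step 3. [(2*x)^2 = 0] 0 ≥ 0, LHS is (·)² — take ±√ ⇒ sqrt: 2*x = 0.
Step 4. [2*x = 0] LHS = 2·(…); ÷2 both sides ⇒ div: x = 0.

Answer: x ∈ {0}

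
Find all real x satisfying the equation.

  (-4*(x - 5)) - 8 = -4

Step 1. [(-4*(x - 5)) - 8 = -4] add 8: x sits inside (… - 8), so sub: -4*(x - 5) = 4.
Step 2. [-4*(x - 5) = 4] -4·(inner) — divide through by -4. So div: x - 5 = -1.
Step 3. [x - 5 = -1] peel the -5: add 5 from each side ⇒ sub: x = 4.

Answer: x ∈ {4}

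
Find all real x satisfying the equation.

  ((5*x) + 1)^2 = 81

Step 1. [((5*x) + 1)^2 = 81] √ both sides: 81 ≥ 0 gives two branches. So sqrt: (5*x) + 1 = 9 or -9.
Step 2. [(5*x) + 1 = 9 or -9] 1 comes off first (subtract 1). So sub: 5*x = 8 or -10.
Step 3. [5*x = 8 or -10] 5·(inner) — divide through by 5 ⇒ div: x = 8/5 or -2.

Answer: x ∈ {-2, 8/5}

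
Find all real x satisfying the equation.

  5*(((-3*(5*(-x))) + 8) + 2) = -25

Step 1. [5*(((-3*(5*(-x))) + 8) + 2) = -25] divide by the outer 5 ⇒ div: ((-3*(5*(-x))) + 8) + 2 = -5.
Step 2. [((-3*(5*(-x))) + 8) + 2 = -5] peel the +2: subtract 2 from each side ⇒ sub: (-3*(5*(-x))) + 8 = -7.
Step 3. [(-3*(5*(-x))) + 8 = -7] 8 comes off first (subtract 8), so sub: -3*(5*(-x)) = -15.
Step 4. [-3*(5*(-x)) = -15] -3·(inner) — divide through by -3. So div: 5*(-x) = 5.
Step 5. [5*(-x) = 5] LHS = 5·(…); ÷5 both sides. So div: -x = 1.
Step 6. [-x = 1] flip signs both sides. So neg: x = -1.

Answer: x ∈ {-1}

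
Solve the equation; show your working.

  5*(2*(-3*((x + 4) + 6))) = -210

Step 1. [5*(2*(-3*((x + 4) + 6))) = -210] leading coefficient 5: divide by 5, so div: 2*(-3*((x + 4) + 6)) = -42.
Step 2. [2*(-3*((x + 4) + 6)) = -42] LHS = 2·(…); ÷2 both sides, so div: -3*((x + 4) + 6) = -21.
Step 3. [-3*((x + 4) + 6) = -21] -3·(inner) — divide through by -3. So div: (x + 4) + 6 = 7.
Step 4. [(x + 4) + 6 = 7] 6 comes off first (subtract 6). So sub: x + 4 = 1.
Step 5. [x + 4 = 1] subtract 4: x sits inside (… + 4), so sub: x = -3.

Answer: x ∈ {-3}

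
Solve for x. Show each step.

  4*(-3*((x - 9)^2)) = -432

Step 1. [4*(-3*((x - 9)^2)) = -432] divide by the outer 4 ⇒ div: -3*((x - 9)^2) = -108.
Step 2. [-3*((x - 9)^2) = -108] divide by the outer -3, so div: (x - 9)^2 = 36.
Step 3. [(x - 9)^2 = 36] 36 ≥ 0, LHS is (·)² — take ±√ ⇒ sqrt: x - 9 = 6 or -6.
Step 4. [x - 9 = 6 or -6] -9 is outermost — add 9 both sides ⇒ sub: x = 15 or 3.

Answer: x ∈ {3, 15}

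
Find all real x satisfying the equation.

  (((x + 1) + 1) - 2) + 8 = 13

Step 1. [(((x + 1) + 1) - 2) + 8 = 13] +8 is outermost — subtract 8 both sides ⇒ sub: ((x + 1) + 1) - 2 = 5.
Step 2. [((x + 1) + 1) - 2 = 5] peel the -2: add 2 from each side, so sub: (x + 1) + 1 = 7.
Step 3. [(x + 1) + 1 = 7] the outer +1 inverts by subtracting 1. So sub: x + 1 = 6.
Step 4. [x + 1 = 6] the outer +1 inverts by subtracting 1. So sub: x = 5.

Answer: x ∈ {5}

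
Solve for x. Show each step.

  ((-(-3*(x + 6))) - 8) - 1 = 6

Step 1. [((-(-3*(x + 6))) - 8) - 1 = 6] -1 is outermost — add 1 both sides. So sub: (-(-3*(x + 6))) - 8 = 7.
Step 2. [(-(-3*(x + 6))) - 8 = 7] the outer -8 inverts by adding 8. So sub: -(-3*(x + 6)) = 15.
Step 3. [-(-3*(x + 6)) = 15] flip signs both sides. So neg: -3*(x + 6) = -15.
Step 4. [-3*(x + 6) = -15] leading coefficient -3: divide by -3. So div: x + 6 = 5.
Step 5. [x + 6 = 5] the outer +6 inverts by subtracting 6, so sub: x = -1.

Answer: x ∈ {-1}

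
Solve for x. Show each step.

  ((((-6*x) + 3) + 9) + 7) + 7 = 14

Step 1. [((((-6*x) + 3) + 9) + 7) + 7 = 14] +7 is outermost — subtract 7 both sides. So sub: (((-6*x) + 3) + 9) + 7 = 7.
Step 2. [(((-6*x) + 3) + 9) + 7 = 7] +7 is outermost — subtract 7 both sides. So sub: ((-6*x) + 3) + 9 = 0.
Step 3. [((-6*x) + 3) + 9 = 0] +9 is outermost — subtract 9 both sides. So sub: (-6*x) + 3 = -9.
Step 4. [(-6*x) + 3 = -9] peel the +3: subtract 3 from each side. So sub: -6*x = -12.
Step 5. [-6*x = -12] leading coefficient -6: divide by -6 ⇒ div: x = 2.

Answer: x ∈ {2}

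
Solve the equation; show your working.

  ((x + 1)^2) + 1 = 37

Step 1. [((x + 1)^2) + 1 = 37] subtract 1: x sits inside (… + 1). So sub: (x + 1)^2 = 36.
Step 2. [(x + 1)^2 = 36] √ both sides: 36 ≥ 0 gives two branches ⇒ sqrt: x + 1 = 6 or -6.
Step 3. [x + 1 = 6 or -6] peel the +1: subtract 1 from each side. So sub: x = 5 or -7.

Answer: x ∈ {-7, 5}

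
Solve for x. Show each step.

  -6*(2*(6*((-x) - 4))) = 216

Step 1. [-6*(2*(6*((-x) - 4))) = 216] -6 out front; divide by -6 ⇒ div: 2*(6*((-x) - 4)) = -36.
Step 2. [2*(6*((-x) - 4)) = -36] LHS = 2·(…); ÷2 both sides. So div: 6*((-x) - 4) = -18.
Step 3. [6*((-x) - 4) = -18] 6 out front; divide by 6. So div: (-x) - 4 = -3.
Step 4. [(-x) - 4 = -3] -4 is outermost — add 4 both sides ⇒ sub: -x = 1.
Step 5. [-x = 1] flip signs both sides. So neg: x = -1.

Answer: x ∈ {-1}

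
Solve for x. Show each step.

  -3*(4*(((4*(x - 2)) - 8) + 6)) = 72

Step 1. [-3*(4*(((4*(x - 2)) - 8) + 6)) = 72] LHS = -3·(…); ÷-3 both sides, so div: 4*(((4*(x - 2)) - 8) + 6) = -24.
Step 2. [4*(((4*(x - 2)) - 8) + 6) = -24] leading coefficient 4: divide by 4. So div: ((4*(x - 2)) - 8) + 6 = -6.
Step 3. [((4*(x - 2)) - 8) + 6 = -6] subtract 6: x sits inside (… + 6) ⇒ sub: (4*(x - 2)) - 8 = -12.
Step 4. [(4*(x - 2)) - 8 = -12] 4 divides every term; factor it out ⇒ factor: (x - 2) - 2 = -3.
Step 5. [(x - 2) - 2 = -3] the outer -2 inverts by adding 2. So sub: x - 2 = -1.
Step 6. [x - 2 = -1] the outer -2 inverts by adding 2 ⇒ sub: x = 1.

Answer: x ∈ {1}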